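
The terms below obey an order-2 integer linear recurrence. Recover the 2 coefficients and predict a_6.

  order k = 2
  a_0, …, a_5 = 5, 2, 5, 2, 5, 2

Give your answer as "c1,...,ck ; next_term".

0,1 ; 5

  a_2 = 0·2 + 1·5 = 5
  a_3 = 0·5 + 1·2 = 2
  a_4 = 0·2 + 1·5 = 5
  a_5 = 0·5 + 1·2 = 2
  a_6 = 0·2 + 1·5 = 5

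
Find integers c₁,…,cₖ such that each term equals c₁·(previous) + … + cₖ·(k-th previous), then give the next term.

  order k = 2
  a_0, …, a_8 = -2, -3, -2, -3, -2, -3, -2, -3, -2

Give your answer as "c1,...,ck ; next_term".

  a_2 = 0·-3 + 1·-2 = -2
  a_3 = 0·-2 + 1·-3 = -3
  a_4 = 0·-3 + 1·-2 = -2
  a_5 = 0·-2 + 1·-3 = -3
  a_6 = 0·-3 + 1·-2 = -2
  a_7 = 0·-2 + 1·-3 = -3
  a_8 = 0·-3 + 1·-2 = -2
  a_9 = 0·-2 + 1·-3 = -3

0,1 ; -3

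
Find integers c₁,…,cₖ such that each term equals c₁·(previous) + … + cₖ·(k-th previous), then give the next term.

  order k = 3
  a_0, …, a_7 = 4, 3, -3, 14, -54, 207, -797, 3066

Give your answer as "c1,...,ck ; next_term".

-3,3,-1 ; -11796

  a_3 = -3·-3 + 3·3 + -1·4 = 14
  a_4 = -3·14 + 3·-3 + -1·3 = -54
  a_5 = -3·-54 + 3·14 + -1·-3 = 207
  a_6 = -3·207 + 3·-54 + -1·14 = -797
  a_7 = -3·-797 + 3·207 + -1·-54 = 3066
  a_8 = -3·3066 + 3·-797 + -1·207 = -11796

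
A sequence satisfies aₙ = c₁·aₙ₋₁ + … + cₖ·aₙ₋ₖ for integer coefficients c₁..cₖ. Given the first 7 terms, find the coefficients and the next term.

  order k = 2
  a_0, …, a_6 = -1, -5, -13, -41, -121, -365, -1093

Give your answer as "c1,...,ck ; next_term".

  a_2 = 2·-5 + 3·-1 = -13
  a_3 = 2·-13 + 3·-5 = -41
  a_4 = 2·-41 + 3·-13 = -121
  a_5 = 2·-121 + 3·-41 = -365
  a_6 = 2·-365 + 3·-121 = -1093
  a_7 = 2·-1093 + 3·-365 = -3281

2,3 ; -3281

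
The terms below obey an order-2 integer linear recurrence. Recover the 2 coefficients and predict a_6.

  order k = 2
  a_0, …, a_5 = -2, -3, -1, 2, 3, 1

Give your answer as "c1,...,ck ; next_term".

  a_2 = 1·-3 + -1·-2 = -1
  a_3 = 1·-1 + -1·-3 = 2
  a_4 = 1·2 + -1·-1 = 3
  a_5 = 1·3 + -1·2 = 1
  a_6 = 1·1 + -1·3 = -2

1,-1 ; -2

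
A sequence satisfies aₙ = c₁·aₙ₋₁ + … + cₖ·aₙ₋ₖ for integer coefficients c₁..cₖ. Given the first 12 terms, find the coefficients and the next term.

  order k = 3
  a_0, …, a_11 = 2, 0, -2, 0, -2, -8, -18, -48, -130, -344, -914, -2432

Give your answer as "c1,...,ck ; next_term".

  a_3 = 2·-2 + 1·0 + 2·2 = 0
  a_4 = 2·0 + 1·-2 + 2·0 = -2
  a_5 = 2·-2 + 1·0 + 2·-2 = -8
  a_6 = 2·-8 + 1·-2 + 2·0 = -18
  a_7 = 2·-18 + 1·-8 + 2·-2 = -48
  a_8 = 2·-48 + 1·-18 + 2·-8 = -130
  a_9 = 2·-130 + 1·-48 + 2·-18 = -344
  a_10 = 2·-344 + 1·-130 + 2·-48 = -914
  a_11 = 2·-914 + 1·-344 + 2·-130 = -2432
  a_12 = 2·-2432 + 1·-914 + 2·-344 = -6466

2,1,2 ; -6466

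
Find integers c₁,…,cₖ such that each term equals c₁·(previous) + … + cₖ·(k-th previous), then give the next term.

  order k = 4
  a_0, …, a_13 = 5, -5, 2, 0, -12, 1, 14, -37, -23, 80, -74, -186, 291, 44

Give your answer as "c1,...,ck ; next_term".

  a_4 = 0·0 + -1·2 + 3·-5 + 1·5 = -12
  a_5 = 0·-12 + -1·0 + 3·2 + 1·-5 = 1
  a_6 = 0·1 + -1·-12 + 3·0 + 1·2 = 14
  a_7 = 0·14 + -1·1 + 3·-12 + 1·0 = -37
  a_8 = 0·-37 + -1·14 + 3·1 + 1·-12 = -23
  a_9 = 0·-23 + -1·-37 + 3·14 + 1·1 = 80
  a_10 = 0·80 + -1·-23 + 3·-37 + 1·14 = -74
  a_11 = 0·-74 + -1·80 + 3·-23 + 1·-37 = -186
  a_12 = 0·-186 + -1·-74 + 3·80 + 1·-23 = 291
  a_13 = 0·291 + -1·-186 + 3·-74 + 1·80 = 44
  a_14 = 0·44 + -1·291 + 3·-186 + 1·-74 = -923

0,-1,3,1 ; -923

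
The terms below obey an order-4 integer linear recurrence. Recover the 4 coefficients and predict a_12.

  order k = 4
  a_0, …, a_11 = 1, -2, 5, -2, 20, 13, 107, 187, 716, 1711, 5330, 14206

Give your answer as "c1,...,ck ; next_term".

2,3,-3,3 ; 41417

  a_4 = 2·-2 + 3·5 + -3·-2 + 3·1 = 20
  a_5 = 2·20 + 3·-2 + -3·5 + 3·-2 = 13
  a_6 = 2·13 + 3·20 + -3·-2 + 3·5 = 107
  a_7 = 2·107 + 3·13 + -3·20 + 3·-2 = 187
  a_8 = 2·187 + 3·107 + -3·13 + 3·20 = 716
  a_9 = 2·716 + 3·187 + -3·107 + 3·13 = 1711
  a_10 = 2·1711 + 3·716 + -3·187 + 3·107 = 5330
  a_11 = 2·5330 + 3·1711 + -3·716 + 3·187 = 14206
  a_12 = 2·14206 + 3·5330 + -3·1711 + 3·716 = 41417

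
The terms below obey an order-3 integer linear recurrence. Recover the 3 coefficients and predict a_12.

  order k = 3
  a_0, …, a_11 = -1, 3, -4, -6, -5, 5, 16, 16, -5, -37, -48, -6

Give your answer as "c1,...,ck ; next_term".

  a_3 = 1·-4 + -1·3 + -1·-1 = -6
  a_4 = 1·-6 + -1·-4 + -1·3 = -5
  a_5 = 1·-5 + -1·-6 + -1·-4 = 5
  a_6 = 1·5 + -1·-5 + -1·-6 = 16
  a_7 = 1·16 + -1·5 + -1·-5 = 16
  a_8 = 1·16 + -1·16 + -1·5 = -5
  a_9 = 1·-5 + -1·16 + -1·16 = -37
  a_10 = 1·-37 + -1·-5 + -1·16 = -48
  a_11 = 1·-48 + -1·-37 + -1·-5 = -6
  a_12 = 1·-6 + -1·-48 + -1·-37 = 79

1,-1,-1 ; 79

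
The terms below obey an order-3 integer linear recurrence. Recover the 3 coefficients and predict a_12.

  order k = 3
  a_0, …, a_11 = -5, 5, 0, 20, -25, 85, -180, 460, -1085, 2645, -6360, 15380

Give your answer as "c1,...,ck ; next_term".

-1,3,-1 ; -37105

  a_3 = -1·0 + 3·5 + -1·-5 = 20
  a_4 = -1·20 + 3·0 + -1·5 = -25
  a_5 = -1·-25 + 3·20 + -1·0 = 85
  a_6 = -1·85 + 3·-25 + -1·20 = -180
  a_7 = -1·-180 + 3·85 + -1·-25 = 460
  a_8 = -1·460 + 3·-180 + -1·85 = -1085
  a_9 = -1·-1085 + 3·460 + -1·-180 = 2645
  a_10 = -1·2645 + 3·-1085 + -1·460 = -6360
  a_11 = -1·-6360 + 3·2645 + -1·-1085 = 15380
  a_12 = -1·15380 + 3·-6360 + -1·2645 = -37105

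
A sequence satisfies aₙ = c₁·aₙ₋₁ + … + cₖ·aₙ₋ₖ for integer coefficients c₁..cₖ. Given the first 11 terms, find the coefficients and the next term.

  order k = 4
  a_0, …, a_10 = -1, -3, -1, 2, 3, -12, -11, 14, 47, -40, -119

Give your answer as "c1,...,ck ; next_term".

  a_4 = 0·2 + -1·-1 + -2·-3 + 4·-1 = 3
  a_5 = 0·3 + -1·2 + -2·-1 + 4·-3 = -12
  a_6 = 0·-12 + -1·3 + -2·2 + 4·-1 = -11
  a_7 = 0·-11 + -1·-12 + -2·3 + 4·2 = 14
  a_8 = 0·14 + -1·-11 + -2·-12 + 4·3 = 47
  a_9 = 0·47 + -1·14 + -2·-11 + 4·-12 = -40
  a_10 = 0·-40 + -1·47 + -2·14 + 4·-11 = -119
  a_11 = 0·-119 + -1·-40 + -2·47 + 4·14 = 2

0,-1,-2,4 ; 2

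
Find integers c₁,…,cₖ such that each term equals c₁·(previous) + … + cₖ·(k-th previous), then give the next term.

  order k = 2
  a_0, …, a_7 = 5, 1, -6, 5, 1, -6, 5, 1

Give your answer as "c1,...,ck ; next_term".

-1,-1 ; -6

  a_2 = -1·1 + -1·5 = -6
  a_3 = -1·-6 + -1·1 = 5
  a_4 = -1·5 + -1·-6 = 1
  a_5 = -1·1 + -1·5 = -6
  a_6 = -1·-6 + -1·1 = 5
  a_7 = -1·5 + -1·-6 = 1
  a_8 = -1·1 + -1·5 = -6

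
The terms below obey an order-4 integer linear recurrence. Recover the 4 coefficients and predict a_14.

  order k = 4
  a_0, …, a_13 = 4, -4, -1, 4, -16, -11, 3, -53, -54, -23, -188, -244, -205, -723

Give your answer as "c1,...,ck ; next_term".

  a_4 = 1·4 + 0·-1 + 3·-4 + -2·4 = -16
  a_5 = 1·-16 + 0·4 + 3·-1 + -2·-4 = -11
  a_6 = 1·-11 + 0·-16 + 3·4 + -2·-1 = 3
  a_7 = 1·3 + 0·-11 + 3·-16 + -2·4 = -53
  a_8 = 1·-53 + 0·3 + 3·-11 + -2·-16 = -54
  a_9 = 1·-54 + 0·-53 + 3·3 + -2·-11 = -23
  a_10 = 1·-23 + 0·-54 + 3·-53 + -2·3 = -188
  a_11 = 1·-188 + 0·-23 + 3·-54 + -2·-53 = -244
  a_12 = 1·-244 + 0·-188 + 3·-23 + -2·-54 = -205
  a_13 = 1·-205 + 0·-244 + 3·-188 + -2·-23 = -723
  a_14 = 1·-723 + 0·-205 + 3·-244 + -2·-188 = -1079

1,0,3,-2 ; -1079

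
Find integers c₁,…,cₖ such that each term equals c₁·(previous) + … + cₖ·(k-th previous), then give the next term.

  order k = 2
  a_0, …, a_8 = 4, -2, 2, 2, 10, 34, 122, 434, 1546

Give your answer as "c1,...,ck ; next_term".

3,2 ; 5506

  a_2 = 3·-2 + 2·4 = 2
  a_3 = 3·2 + 2·-2 = 2
  a_4 = 3·2 + 2·2 = 10
  a_5 = 3·10 + 2·2 = 34
  a_6 = 3·34 + 2·10 = 122
  a_7 = 3·122 + 2·34 = 434
  a_8 = 3·434 + 2·122 = 1546
  a_9 = 3·1546 + 2·434 = 5506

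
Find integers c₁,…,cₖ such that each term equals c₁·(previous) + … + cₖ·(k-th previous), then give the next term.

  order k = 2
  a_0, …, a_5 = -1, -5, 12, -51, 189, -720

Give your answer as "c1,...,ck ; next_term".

-3,3 ; 2727

  a_2 = -3·-5 + 3·-1 = 12
  a_3 = -3·12 + 3·-5 = -51
  a_4 = -3·-51 + 3·12 = 189
  a_5 = -3·189 + 3·-51 = -720
  a_6 = -3·-720 + 3·189 = 2727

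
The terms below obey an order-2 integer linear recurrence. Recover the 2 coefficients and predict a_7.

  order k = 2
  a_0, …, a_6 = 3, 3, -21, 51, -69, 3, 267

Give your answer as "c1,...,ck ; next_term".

-3,-4 ; -813

  a_2 = -3·3 + -4·3 = -21
  a_3 = -3·-21 + -4·3 = 51
  a_4 = -3·51 + -4·-21 = -69
  a_5 = -3·-69 + -4·51 = 3
  a_6 = -3·3 + -4·-69 = 267
  a_7 = -3·267 + -4·3 = -813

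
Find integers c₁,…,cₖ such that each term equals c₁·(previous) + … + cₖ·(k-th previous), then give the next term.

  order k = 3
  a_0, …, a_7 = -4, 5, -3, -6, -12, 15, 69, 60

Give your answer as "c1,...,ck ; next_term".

  a_3 = 1·-3 + -3·5 + -3·-4 = -6
  a_4 = 1·-6 + -3·-3 + -3·5 = -12
  a_5 = 1·-12 + -3·-6 + -3·-3 = 15
  a_6 = 1·15 + -3·-12 + -3·-6 = 69
  a_7 = 1·69 + -3·15 + -3·-12 = 60
  a_8 = 1·60 + -3·69 + -3·15 = -192

1,-3,-3 ; -192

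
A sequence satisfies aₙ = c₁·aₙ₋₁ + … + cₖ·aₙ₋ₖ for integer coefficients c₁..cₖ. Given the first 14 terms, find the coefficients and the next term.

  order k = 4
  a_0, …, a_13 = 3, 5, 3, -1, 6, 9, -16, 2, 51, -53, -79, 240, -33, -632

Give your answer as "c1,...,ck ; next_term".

  a_4 = -1·-1 + -2·3 + 1·5 + 2·3 = 6
  a_5 = -1·6 + -2·-1 + 1·3 + 2·5 = 9
  a_6 = -1·9 + -2·6 + 1·-1 + 2·3 = -16
  a_7 = -1·-16 + -2·9 + 1·6 + 2·-1 = 2
  a_8 = -1·2 + -2·-16 + 1·9 + 2·6 = 51
  a_9 = -1·51 + -2·2 + 1·-16 + 2·9 = -53
  a_10 = -1·-53 + -2·51 + 1·2 + 2·-16 = -79
  a_11 = -1·-79 + -2·-53 + 1·51 + 2·2 = 240
  a_12 = -1·240 + -2·-79 + 1·-53 + 2·51 = -33
  a_13 = -1·-33 + -2·240 + 1·-79 + 2·-53 = -632
  a_14 = -1·-632 + -2·-33 + 1·240 + 2·-79 = 780

-1,-2,1,2 ; 780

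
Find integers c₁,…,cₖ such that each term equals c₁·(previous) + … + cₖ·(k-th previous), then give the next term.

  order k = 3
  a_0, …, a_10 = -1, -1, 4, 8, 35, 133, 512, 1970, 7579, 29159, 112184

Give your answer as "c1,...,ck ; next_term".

3,3,1 ; 431608

  a_3 = 3·4 + 3·-1 + 1·-1 = 8
  a_4 = 3·8 + 3·4 + 1·-1 = 35
  a_5 = 3·35 + 3·8 + 1·4 = 133
  a_6 = 3·133 + 3·35 + 1·8 = 512
  a_7 = 3·512 + 3·133 + 1·35 = 1970
  a_8 = 3·1970 + 3·512 + 1·133 = 7579
  a_9 = 3·7579 + 3·1970 + 1·512 = 29159
  a_10 = 3·29159 + 3·7579 + 1·1970 = 112184
  a_11 = 3·112184 + 3·29159 + 1·7579 = 431608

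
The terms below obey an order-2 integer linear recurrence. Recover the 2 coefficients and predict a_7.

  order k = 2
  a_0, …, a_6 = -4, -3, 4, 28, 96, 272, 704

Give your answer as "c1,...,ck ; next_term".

4,-4 ; 1728

  a_2 = 4·-3 + -4·-4 = 4
  a_3 = 4·4 + -4·-3 = 28
  a_4 = 4·28 + -4·4 = 96
  a_5 = 4·96 + -4·28 = 272
  a_6 = 4·272 + -4·96 = 704
  a_7 = 4·704 + -4·272 = 1728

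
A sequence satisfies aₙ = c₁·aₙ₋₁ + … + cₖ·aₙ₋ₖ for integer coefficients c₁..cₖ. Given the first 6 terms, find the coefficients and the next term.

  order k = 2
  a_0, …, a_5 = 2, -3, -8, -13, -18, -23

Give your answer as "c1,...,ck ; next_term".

2,-1 ; -28

  a_2 = 2·-3 + -1·2 = -8
  a_3 = 2·-8 + -1·-3 = -13
  a_4 = 2·-13 + -1·-8 = -18
  a_5 = 2·-18 + -1·-13 = -23
  a_6 = 2·-23 + -1·-18 = -28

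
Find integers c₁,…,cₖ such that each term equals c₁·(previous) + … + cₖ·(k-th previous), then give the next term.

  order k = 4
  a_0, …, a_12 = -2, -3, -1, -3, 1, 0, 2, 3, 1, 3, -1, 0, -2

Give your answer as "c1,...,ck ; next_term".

0,1,0,-1 ; -3

  a_4 = 0·-3 + 1·-1 + 0·-3 + -1·-2 = 1
  a_5 = 0·1 + 1·-3 + 0·-1 + -1·-3 = 0
  a_6 = 0·0 + 1·1 + 0·-3 + -1·-1 = 2
  a_7 = 0·2 + 1·0 + 0·1 + -1·-3 = 3
  a_8 = 0·3 + 1·2 + 0·0 + -1·1 = 1
  a_9 = 0·1 + 1·3 + 0·2 + -1·0 = 3
  a_10 = 0·3 + 1·1 + 0·3 + -1·2 = -1
  a_11 = 0·-1 + 1·3 + 0·1 + -1·3 = 0
  a_12 = 0·0 + 1·-1 + 0·3 + -1·1 = -2
  a_13 = 0·-2 + 1·0 + 0·-1 + -1·3 = -3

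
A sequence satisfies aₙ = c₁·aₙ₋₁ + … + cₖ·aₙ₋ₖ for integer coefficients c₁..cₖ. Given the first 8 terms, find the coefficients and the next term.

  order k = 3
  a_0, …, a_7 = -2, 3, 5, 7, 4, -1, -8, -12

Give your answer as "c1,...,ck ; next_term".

1,0,-1 ; -11

  a_3 = 1·5 + 0·3 + -1·-2 = 7
  a_4 = 1·7 + 0·5 + -1·3 = 4
  a_5 = 1·4 + 0·7 + -1·5 = -1
  a_6 = 1·-1 + 0·4 + -1·7 = -8
  a_7 = 1·-8 + 0·-1 + -1·4 = -12
  a_8 = 1·-12 + 0·-8 + -1·-1 = -11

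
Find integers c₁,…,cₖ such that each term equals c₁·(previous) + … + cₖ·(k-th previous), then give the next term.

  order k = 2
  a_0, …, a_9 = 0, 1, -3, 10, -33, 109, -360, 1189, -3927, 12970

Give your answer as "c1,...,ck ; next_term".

-3,1 ; -42837

  a_2 = -3·1 + 1·0 = -3
  a_3 = -3·-3 + 1·1 = 10
  a_4 = -3·10 + 1·-3 = -33
  a_5 = -3·-33 + 1·10 = 109
  a_6 = -3·109 + 1·-33 = -360
  a_7 = -3·-360 + 1·109 = 1189
  a_8 = -3·1189 + 1·-360 = -3927
  a_9 = -3·-3927 + 1·1189 = 12970
  a_10 = -3·12970 + 1·-3927 = -42837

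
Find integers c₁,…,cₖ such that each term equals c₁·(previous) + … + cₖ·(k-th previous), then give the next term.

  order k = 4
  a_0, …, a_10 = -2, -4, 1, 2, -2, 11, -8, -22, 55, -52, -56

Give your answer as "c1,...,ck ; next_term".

-1,-2,1,-3 ; 281

  a_4 = -1·2 + -2·1 + 1·-4 + -3·-2 = -2
  a_5 = -1·-2 + -2·2 + 1·1 + -3·-4 = 11
  a_6 = -1·11 + -2·-2 + 1·2 + -3·1 = -8
  a_7 = -1·-8 + -2·11 + 1·-2 + -3·2 = -22
  a_8 = -1·-22 + -2·-8 + 1·11 + -3·-2 = 55
  a_9 = -1·55 + -2·-22 + 1·-8 + -3·11 = -52
  a_10 = -1·-52 + -2·55 + 1·-22 + -3·-8 = -56
  a_11 = -1·-56 + -2·-52 + 1·55 + -3·-22 = 281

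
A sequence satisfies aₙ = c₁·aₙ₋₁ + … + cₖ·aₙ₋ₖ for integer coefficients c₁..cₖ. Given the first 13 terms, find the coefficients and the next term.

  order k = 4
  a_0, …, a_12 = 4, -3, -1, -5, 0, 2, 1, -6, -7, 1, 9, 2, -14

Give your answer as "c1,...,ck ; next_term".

1,-1,0,1 ; -15

  a_4 = 1·-5 + -1·-1 + 0·-3 + 1·4 = 0
  a_5 = 1·0 + -1·-5 + 0·-1 + 1·-3 = 2
  a_6 = 1·2 + -1·0 + 0·-5 + 1·-1 = 1
  a_7 = 1·1 + -1·2 + 0·0 + 1·-5 = -6
  a_8 = 1·-6 + -1·1 + 0·2 + 1·0 = -7
  a_9 = 1·-7 + -1·-6 + 0·1 + 1·2 = 1
  a_10 = 1·1 + -1·-7 + 0·-6 + 1·1 = 9
  a_11 = 1·9 + -1·1 + 0·-7 + 1·-6 = 2
  a_12 = 1·2 + -1·9 + 0·1 + 1·-7 = -14
  a_13 = 1·-14 + -1·2 + 0·9 + 1·1 = -15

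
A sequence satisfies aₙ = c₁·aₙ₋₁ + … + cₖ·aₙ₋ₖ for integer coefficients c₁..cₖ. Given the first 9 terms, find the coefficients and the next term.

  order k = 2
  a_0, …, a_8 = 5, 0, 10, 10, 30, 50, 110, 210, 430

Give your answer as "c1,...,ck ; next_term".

  a_2 = 1·0 + 2·5 = 10
  a_3 = 1·10 + 2·0 = 10
  a_4 = 1·10 + 2·10 = 30
  a_5 = 1·30 + 2·10 = 50
  a_6 = 1·50 + 2·30 = 110
  a_7 = 1·110 + 2·50 = 210
  a_8 = 1·210 + 2·110 = 430
  a_9 = 1·430 + 2·210 = 850

1,2 ; 850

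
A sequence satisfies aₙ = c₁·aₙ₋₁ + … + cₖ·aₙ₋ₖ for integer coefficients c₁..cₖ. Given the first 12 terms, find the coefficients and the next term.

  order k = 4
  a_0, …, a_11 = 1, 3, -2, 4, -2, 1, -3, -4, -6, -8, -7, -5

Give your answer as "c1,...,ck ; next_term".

  a_4 = 1·4 + 1·-2 + -1·3 + -1·1 = -2
  a_5 = 1·-2 + 1·4 + -1·-2 + -1·3 = 1
  a_6 = 1·1 + 1·-2 + -1·4 + -1·-2 = -3
  a_7 = 1·-3 + 1·1 + -1·-2 + -1·4 = -4
  a_8 = 1·-4 + 1·-3 + -1·1 + -1·-2 = -6
  a_9 = 1·-6 + 1·-4 + -1·-3 + -1·1 = -8
  a_10 = 1·-8 + 1·-6 + -1·-4 + -1·-3 = -7
  a_11 = 1·-7 + 1·-8 + -1·-6 + -1·-4 = -5
  a_12 = 1·-5 + 1·-7 + -1·-8 + -1·-6 = 2

1,1,-1,-1 ; 2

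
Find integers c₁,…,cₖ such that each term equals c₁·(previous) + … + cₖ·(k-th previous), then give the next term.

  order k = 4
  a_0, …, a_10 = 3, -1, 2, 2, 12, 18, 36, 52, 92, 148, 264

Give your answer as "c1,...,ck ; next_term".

2,0,-2,2 ; 448

  a_4 = 2·2 + 0·2 + -2·-1 + 2·3 = 12
  a_5 = 2·12 + 0·2 + -2·2 + 2·-1 = 18
  a_6 = 2·18 + 0·12 + -2·2 + 2·2 = 36
  a_7 = 2·36 + 0·18 + -2·12 + 2·2 = 52
  a_8 = 2·52 + 0·36 + -2·18 + 2·12 = 92
  a_9 = 2·92 + 0·52 + -2·36 + 2·18 = 148
  a_10 = 2·148 + 0·92 + -2·52 + 2·36 = 264
  a_11 = 2·264 + 0·148 + -2·92 + 2·52 = 448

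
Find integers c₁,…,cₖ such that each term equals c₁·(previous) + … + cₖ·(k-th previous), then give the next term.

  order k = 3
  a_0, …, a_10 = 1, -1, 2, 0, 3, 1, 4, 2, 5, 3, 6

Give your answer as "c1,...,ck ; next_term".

  a_3 = 1·2 + 1·-1 + -1·1 = 0
  a_4 = 1·0 + 1·2 + -1·-1 = 3
  a_5 = 1·3 + 1·0 + -1·2 = 1
  a_6 = 1·1 + 1·3 + -1·0 = 4
  a_7 = 1·4 + 1·1 + -1·3 = 2
  a_8 = 1·2 + 1·4 + -1·1 = 5
  a_9 = 1·5 + 1·2 + -1·4 = 3
  a_10 = 1·3 + 1·5 + -1·2 = 6
  a_11 = 1·6 + 1·3 + -1·5 = 4

1,1,-1 ; 4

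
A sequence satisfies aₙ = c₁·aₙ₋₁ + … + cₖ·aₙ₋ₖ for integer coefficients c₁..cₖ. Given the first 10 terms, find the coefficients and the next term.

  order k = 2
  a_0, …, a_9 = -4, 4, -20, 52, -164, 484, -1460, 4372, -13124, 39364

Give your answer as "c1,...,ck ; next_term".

  a_2 = -2·4 + 3·-4 = -20
  a_3 = -2·-20 + 3·4 = 52
  a_4 = -2·52 + 3·-20 = -164
  a_5 = -2·-164 + 3·52 = 484
  a_6 = -2·484 + 3·-164 = -1460
  a_7 = -2·-1460 + 3·484 = 4372
  a_8 = -2·4372 + 3·-1460 = -13124
  a_9 = -2·-13124 + 3·4372 = 39364
  a_10 = -2·39364 + 3·-13124 = -118100

-2,3 ; -118100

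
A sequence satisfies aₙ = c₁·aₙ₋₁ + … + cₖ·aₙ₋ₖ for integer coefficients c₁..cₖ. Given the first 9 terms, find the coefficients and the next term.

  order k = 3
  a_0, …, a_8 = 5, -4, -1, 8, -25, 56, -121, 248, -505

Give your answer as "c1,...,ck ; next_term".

  a_3 = -2·-1 + 1·-4 + 2·5 = 8
  a_4 = -2·8 + 1·-1 + 2·-4 = -25
  a_5 = -2·-25 + 1·8 + 2·-1 = 56
  a_6 = -2·56 + 1·-25 + 2·8 = -121
  a_7 = -2·-121 + 1·56 + 2·-25 = 248
  a_8 = -2·248 + 1·-121 + 2·56 = -505
  a_9 = -2·-505 + 1·248 + 2·-121 = 1016

-2,1,2 ; 1016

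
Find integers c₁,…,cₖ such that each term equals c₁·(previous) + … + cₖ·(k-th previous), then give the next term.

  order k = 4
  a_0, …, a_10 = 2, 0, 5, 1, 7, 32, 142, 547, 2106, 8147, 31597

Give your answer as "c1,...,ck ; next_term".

  a_4 = 4·1 + -1·5 + 1·0 + 4·2 = 7
  a_5 = 4·7 + -1·1 + 1·5 + 4·0 = 32
  a_6 = 4·32 + -1·7 + 1·1 + 4·5 = 142
  a_7 = 4·142 + -1·32 + 1·7 + 4·1 = 547
  a_8 = 4·547 + -1·142 + 1·32 + 4·7 = 2106
  a_9 = 4·2106 + -1·547 + 1·142 + 4·32 = 8147
  a_10 = 4·8147 + -1·2106 + 1·547 + 4·142 = 31597
  a_11 = 4·31597 + -1·8147 + 1·2106 + 4·547 = 122535

4,-1,1,4 ; 122535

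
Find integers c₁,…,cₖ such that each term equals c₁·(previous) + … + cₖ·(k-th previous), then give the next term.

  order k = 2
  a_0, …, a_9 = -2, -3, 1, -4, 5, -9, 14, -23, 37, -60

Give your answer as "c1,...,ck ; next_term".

-1,1 ; 97

  a_2 = -1·-3 + 1·-2 = 1
  a_3 = -1·1 + 1·-3 = -4
  a_4 = -1·-4 + 1·1 = 5
  a_5 = -1·5 + 1·-4 = -9
  a_6 = -1·-9 + 1·5 = 14
  a_7 = -1·14 + 1·-9 = -23
  a_8 = -1·-23 + 1·14 = 37
  a_9 = -1·37 + 1·-23 = -60
  a_10 = -1·-60 + 1·37 = 97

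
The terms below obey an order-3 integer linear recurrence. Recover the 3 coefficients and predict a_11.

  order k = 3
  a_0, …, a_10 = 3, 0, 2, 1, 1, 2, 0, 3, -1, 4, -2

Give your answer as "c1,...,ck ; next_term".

-1,1,1 ; 5

  a_3 = -1·2 + 1·0 + 1·3 = 1
  a_4 = -1·1 + 1·2 + 1·0 = 1
  a_5 = -1·1 + 1·1 + 1·2 = 2
  a_6 = -1·2 + 1·1 + 1·1 = 0
  a_7 = -1·0 + 1·2 + 1·1 = 3
  a_8 = -1·3 + 1·0 + 1·2 = -1
  a_9 = -1·-1 + 1·3 + 1·0 = 4
  a_10 = -1·4 + 1·-1 + 1·3 = -2
  a_11 = -1·-2 + 1·4 + 1·-1 = 5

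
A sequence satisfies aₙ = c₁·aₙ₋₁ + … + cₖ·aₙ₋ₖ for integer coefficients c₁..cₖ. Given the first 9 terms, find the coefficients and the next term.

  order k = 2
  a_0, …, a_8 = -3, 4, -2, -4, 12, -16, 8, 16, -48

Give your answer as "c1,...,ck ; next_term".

  a_2 = -2·4 + -2·-3 = -2
  a_3 = -2·-2 + -2·4 = -4
  a_4 = -2·-4 + -2·-2 = 12
  a_5 = -2·12 + -2·-4 = -16
  a_6 = -2·-16 + -2·12 = 8
  a_7 = -2·8 + -2·-16 = 16
  a_8 = -2·16 + -2·8 = -48
  a_9 = -2·-48 + -2·16 = 64

-2,-2 ; 64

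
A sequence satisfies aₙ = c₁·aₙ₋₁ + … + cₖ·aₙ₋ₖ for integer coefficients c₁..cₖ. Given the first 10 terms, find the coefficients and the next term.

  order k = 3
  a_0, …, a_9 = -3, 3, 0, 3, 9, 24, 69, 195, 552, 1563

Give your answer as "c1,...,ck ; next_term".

2,2,1 ; 4425

  a_3 = 2·0 + 2·3 + 1·-3 = 3
  a_4 = 2·3 + 2·0 + 1·3 = 9
  a_5 = 2·9 + 2·3 + 1·0 = 24
  a_6 = 2·24 + 2·9 + 1·3 = 69
  a_7 = 2·69 + 2·24 + 1·9 = 195
  a_8 = 2·195 + 2·69 + 1·24 = 552
  a_9 = 2·552 + 2·195 + 1·69 = 1563
  a_10 = 2·1563 + 2·552 + 1·195 = 4425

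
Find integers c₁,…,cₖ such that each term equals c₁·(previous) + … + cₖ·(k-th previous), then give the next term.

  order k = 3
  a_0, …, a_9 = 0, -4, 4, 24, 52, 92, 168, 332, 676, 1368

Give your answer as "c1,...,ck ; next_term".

  a_3 = 3·4 + -3·-4 + 2·0 = 24
  a_4 = 3·24 + -3·4 + 2·-4 = 52
  a_5 = 3·52 + -3·24 + 2·4 = 92
  a_6 = 3·92 + -3·52 + 2·24 = 168
  a_7 = 3·168 + -3·92 + 2·52 = 332
  a_8 = 3·332 + -3·168 + 2·92 = 676
  a_9 = 3·676 + -3·332 + 2·168 = 1368
  a_10 = 3·1368 + -3·676 + 2·332 = 2740

3,-3,2 ; 2740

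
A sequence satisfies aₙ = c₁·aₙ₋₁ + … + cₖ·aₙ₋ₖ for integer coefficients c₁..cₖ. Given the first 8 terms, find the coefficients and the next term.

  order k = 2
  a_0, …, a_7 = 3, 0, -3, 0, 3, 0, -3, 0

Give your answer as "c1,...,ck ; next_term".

  a_2 = 0·0 + -1·3 = -3
  a_3 = 0·-3 + -1·0 = 0
  a_4 = 0·0 + -1·-3 = 3
  a_5 = 0·3 + -1·0 = 0
  a_6 = 0·0 + -1·3 = -3
  a_7 = 0·-3 + -1·0 = 0
  a_8 = 0·0 + -1·-3 = 3

0,-1 ; 3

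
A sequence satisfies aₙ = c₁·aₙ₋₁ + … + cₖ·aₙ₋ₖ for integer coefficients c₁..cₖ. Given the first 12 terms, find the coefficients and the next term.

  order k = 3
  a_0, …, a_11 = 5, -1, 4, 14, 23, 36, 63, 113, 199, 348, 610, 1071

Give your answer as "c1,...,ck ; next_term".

  a_3 = 2·4 + -1·-1 + 1·5 = 14
  a_4 = 2·14 + -1·4 + 1·-1 = 23
  a_5 = 2·23 + -1·14 + 1·4 = 36
  a_6 = 2·36 + -1·23 + 1·14 = 63
  a_7 = 2·63 + -1·36 + 1·23 = 113
  a_8 = 2·113 + -1·63 + 1·36 = 199
  a_9 = 2·199 + -1·113 + 1·63 = 348
  a_10 = 2·348 + -1·199 + 1·113 = 610
  a_11 = 2·610 + -1·348 + 1·199 = 1071
  a_12 = 2·1071 + -1·610 + 1·348 = 1880

2,-1,1 ; 1880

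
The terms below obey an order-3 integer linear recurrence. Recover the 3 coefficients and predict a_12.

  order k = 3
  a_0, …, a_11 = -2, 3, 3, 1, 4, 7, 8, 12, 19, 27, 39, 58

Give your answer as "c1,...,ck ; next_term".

  a_3 = 1·3 + 0·3 + 1·-2 = 1
  a_4 = 1·1 + 0·3 + 1·3 = 4
  a_5 = 1·4 + 0·1 + 1·3 = 7
  a_6 = 1·7 + 0·4 + 1·1 = 8
  a_7 = 1·8 + 0·7 + 1·4 = 12
  a_8 = 1·12 + 0·8 + 1·7 = 19
  a_9 = 1·19 + 0·12 + 1·8 = 27
  a_10 = 1·27 + 0·19 + 1·12 = 39
  a_11 = 1·39 + 0·27 + 1·19 = 58
  a_12 = 1·58 + 0·39 + 1·27 = 85

1,0,1 ; 85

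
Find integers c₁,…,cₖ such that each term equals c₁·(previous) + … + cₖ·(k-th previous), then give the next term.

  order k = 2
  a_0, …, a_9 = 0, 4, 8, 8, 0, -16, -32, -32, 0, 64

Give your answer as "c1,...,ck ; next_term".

2,-2 ; 128

  a_2 = 2·4 + -2·0 = 8
  a_3 = 2·8 + -2·4 = 8
  a_4 = 2·8 + -2·8 = 0
  a_5 = 2·0 + -2·8 = -16
  a_6 = 2·-16 + -2·0 = -32
  a_7 = 2·-32 + -2·-16 = -32
  a_8 = 2·-32 + -2·-32 = 0
  a_9 = 2·0 + -2·-32 = 64
  a_10 = 2·64 + -2·0 = 128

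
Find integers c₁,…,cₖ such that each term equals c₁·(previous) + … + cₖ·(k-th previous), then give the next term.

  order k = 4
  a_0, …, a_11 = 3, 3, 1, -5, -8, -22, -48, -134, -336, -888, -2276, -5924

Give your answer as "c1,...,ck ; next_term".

2,2,-2,2 ; -15296

  a_4 = 2·-5 + 2·1 + -2·3 + 2·3 = -8
  a_5 = 2·-8 + 2·-5 + -2·1 + 2·3 = -22
  a_6 = 2·-22 + 2·-8 + -2·-5 + 2·1 = -48
  a_7 = 2·-48 + 2·-22 + -2·-8 + 2·-5 = -134
  a_8 = 2·-134 + 2·-48 + -2·-22 + 2·-8 = -336
  a_9 = 2·-336 + 2·-134 + -2·-48 + 2·-22 = -888
  a_10 = 2·-888 + 2·-336 + -2·-134 + 2·-48 = -2276
  a_11 = 2·-2276 + 2·-888 + -2·-336 + 2·-134 = -5924
  a_12 = 2·-5924 + 2·-2276 + -2·-888 + 2·-336 = -15296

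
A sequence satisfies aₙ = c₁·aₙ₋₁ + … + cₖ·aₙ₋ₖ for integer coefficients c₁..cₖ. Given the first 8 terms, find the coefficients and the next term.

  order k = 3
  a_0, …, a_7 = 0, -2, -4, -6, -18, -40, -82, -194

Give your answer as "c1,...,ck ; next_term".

1,1,4 ; -436

  a_3 = 1·-4 + 1·-2 + 4·0 = -6
  a_4 = 1·-6 + 1·-4 + 4·-2 = -18
  a_5 = 1·-18 + 1·-6 + 4·-4 = -40
  a_6 = 1·-40 + 1·-18 + 4·-6 = -82
  a_7 = 1·-82 + 1·-40 + 4·-18 = -194
  a_8 = 1·-194 + 1·-82 + 4·-40 = -436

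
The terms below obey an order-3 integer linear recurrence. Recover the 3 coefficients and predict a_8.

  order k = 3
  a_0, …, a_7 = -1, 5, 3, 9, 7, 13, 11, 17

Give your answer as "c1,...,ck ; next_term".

1,1,-1 ; 15

  a_3 = 1·3 + 1·5 + -1·-1 = 9
  a_4 = 1·9 + 1·3 + -1·5 = 7
  a_5 = 1·7 + 1·9 + -1·3 = 13
  a_6 = 1·13 + 1·7 + -1·9 = 11
  a_7 = 1·11 + 1·13 + -1·7 = 17
  a_8 = 1·17 + 1·11 + -1·13 = 15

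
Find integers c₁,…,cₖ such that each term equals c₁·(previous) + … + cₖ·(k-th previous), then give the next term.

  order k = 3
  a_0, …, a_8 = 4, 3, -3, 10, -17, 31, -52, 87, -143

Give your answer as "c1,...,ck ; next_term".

  a_3 = -2·-3 + 0·3 + 1·4 = 10
  a_4 = -2·10 + 0·-3 + 1·3 = -17
  a_5 = -2·-17 + 0·10 + 1·-3 = 31
  a_6 = -2·31 + 0·-17 + 1·10 = -52
  a_7 = -2·-52 + 0·31 + 1·-17 = 87
  a_8 = -2·87 + 0·-52 + 1·31 = -143
  a_9 = -2·-143 + 0·87 + 1·-52 = 234

-2,0,1 ; 234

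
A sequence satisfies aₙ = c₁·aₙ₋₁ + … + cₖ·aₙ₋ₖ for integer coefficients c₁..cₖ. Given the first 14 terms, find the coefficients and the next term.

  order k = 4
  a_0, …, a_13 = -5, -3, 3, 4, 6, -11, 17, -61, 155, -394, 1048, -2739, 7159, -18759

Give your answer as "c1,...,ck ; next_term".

-2,1,-2,-1 ; 49107

  a_4 = -2·4 + 1·3 + -2·-3 + -1·-5 = 6
  a_5 = -2·6 + 1·4 + -2·3 + -1·-3 = -11
  a_6 = -2·-11 + 1·6 + -2·4 + -1·3 = 17
  a_7 = -2·17 + 1·-11 + -2·6 + -1·4 = -61
  a_8 = -2·-61 + 1·17 + -2·-11 + -1·6 = 155
  a_9 = -2·155 + 1·-61 + -2·17 + -1·-11 = -394
  a_10 = -2·-394 + 1·155 + -2·-61 + -1·17 = 1048
  a_11 = -2·1048 + 1·-394 + -2·155 + -1·-61 = -2739
  a_12 = -2·-2739 + 1·1048 + -2·-394 + -1·155 = 7159
  a_13 = -2·7159 + 1·-2739 + -2·1048 + -1·-394 = -18759
  a_14 = -2·-18759 + 1·7159 + -2·-2739 + -1·1048 = 49107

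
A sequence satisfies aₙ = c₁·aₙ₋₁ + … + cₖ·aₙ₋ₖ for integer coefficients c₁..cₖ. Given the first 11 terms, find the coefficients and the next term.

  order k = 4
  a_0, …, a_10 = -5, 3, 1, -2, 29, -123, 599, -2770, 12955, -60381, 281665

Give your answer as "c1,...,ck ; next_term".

-4,4,4,-1 ; -1313594

  a_4 = -4·-2 + 4·1 + 4·3 + -1·-5 = 29
  a_5 = -4·29 + 4·-2 + 4·1 + -1·3 = -123
  a_6 = -4·-123 + 4·29 + 4·-2 + -1·1 = 599
  a_7 = -4·599 + 4·-123 + 4·29 + -1·-2 = -2770
  a_8 = -4·-2770 + 4·599 + 4·-123 + -1·29 = 12955
  a_9 = -4·12955 + 4·-2770 + 4·599 + -1·-123 = -60381
  a_10 = -4·-60381 + 4·12955 + 4·-2770 + -1·599 = 281665
  a_11 = -4·281665 + 4·-60381 + 4·12955 + -1·-2770 = -1313594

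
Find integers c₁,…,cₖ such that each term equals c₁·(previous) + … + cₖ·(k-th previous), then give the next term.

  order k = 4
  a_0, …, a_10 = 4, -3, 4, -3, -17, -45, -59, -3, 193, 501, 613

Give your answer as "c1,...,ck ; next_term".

  a_4 = 3·-3 + -4·4 + 0·-3 + 2·4 = -17
  a_5 = 3·-17 + -4·-3 + 0·4 + 2·-3 = -45
  a_6 = 3·-45 + -4·-17 + 0·-3 + 2·4 = -59
  a_7 = 3·-59 + -4·-45 + 0·-17 + 2·-3 = -3
  a_8 = 3·-3 + -4·-59 + 0·-45 + 2·-17 = 193
  a_9 = 3·193 + -4·-3 + 0·-59 + 2·-45 = 501
  a_10 = 3·501 + -4·193 + 0·-3 + 2·-59 = 613
  a_11 = 3·613 + -4·501 + 0·193 + 2·-3 = -171

3,-4,0,2 ; -171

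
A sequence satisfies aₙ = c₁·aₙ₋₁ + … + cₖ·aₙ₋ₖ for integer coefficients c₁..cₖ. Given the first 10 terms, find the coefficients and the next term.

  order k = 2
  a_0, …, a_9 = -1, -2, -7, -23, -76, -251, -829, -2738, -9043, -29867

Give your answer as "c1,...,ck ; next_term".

  a_2 = 3·-2 + 1·-1 = -7
  a_3 = 3·-7 + 1·-2 = -23
  a_4 = 3·-23 + 1·-7 = -76
  a_5 = 3·-76 + 1·-23 = -251
  a_6 = 3·-251 + 1·-76 = -829
  a_7 = 3·-829 + 1·-251 = -2738
  a_8 = 3·-2738 + 1·-829 = -9043
  a_9 = 3·-9043 + 1·-2738 = -29867
  a_10 = 3·-29867 + 1·-9043 = -98644

3,1 ; -98644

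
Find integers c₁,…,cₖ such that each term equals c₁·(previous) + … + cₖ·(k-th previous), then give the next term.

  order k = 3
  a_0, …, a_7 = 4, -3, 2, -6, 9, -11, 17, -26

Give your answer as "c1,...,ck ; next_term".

  a_3 = -1·2 + 0·-3 + -1·4 = -6
  a_4 = -1·-6 + 0·2 + -1·-3 = 9
  a_5 = -1·9 + 0·-6 + -1·2 = -11
  a_6 = -1·-11 + 0·9 + -1·-6 = 17
  a_7 = -1·17 + 0·-11 + -1·9 = -26
  a_8 = -1·-26 + 0·17 + -1·-11 = 37

-1,0,-1 ; 37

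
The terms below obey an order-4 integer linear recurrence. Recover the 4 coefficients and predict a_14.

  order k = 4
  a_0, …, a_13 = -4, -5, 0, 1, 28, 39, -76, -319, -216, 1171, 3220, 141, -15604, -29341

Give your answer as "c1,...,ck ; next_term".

1,-4,-3,-3 ; 22992

  a_4 = 1·1 + -4·0 + -3·-5 + -3·-4 = 28
  a_5 = 1·28 + -4·1 + -3·0 + -3·-5 = 39
  a_6 = 1·39 + -4·28 + -3·1 + -3·0 = -76
  a_7 = 1·-76 + -4·39 + -3·28 + -3·1 = -319
  a_8 = 1·-319 + -4·-76 + -3·39 + -3·28 = -216
  a_9 = 1·-216 + -4·-319 + -3·-76 + -3·39 = 1171
  a_10 = 1·1171 + -4·-216 + -3·-319 + -3·-76 = 3220
  a_11 = 1·3220 + -4·1171 + -3·-216 + -3·-319 = 141
  a_12 = 1·141 + -4·3220 + -3·1171 + -3·-216 = -15604
  a_13 = 1·-15604 + -4·141 + -3·3220 + -3·1171 = -29341
  a_14 = 1·-29341 + -4·-15604 + -3·141 + -3·3220 = 22992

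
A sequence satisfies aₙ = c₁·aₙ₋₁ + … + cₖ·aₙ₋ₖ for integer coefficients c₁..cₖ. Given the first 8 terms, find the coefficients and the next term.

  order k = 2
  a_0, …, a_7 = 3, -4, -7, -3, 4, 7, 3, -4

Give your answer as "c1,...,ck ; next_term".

1,-1 ; -7

  a_2 = 1·-4 + -1·3 = -7
  a_3 = 1·-7 + -1·-4 = -3
  a_4 = 1·-3 + -1·-7 = 4
  a_5 = 1·4 + -1·-3 = 7
  a_6 = 1·7 + -1·4 = 3
  a_7 = 1·3 + -1·7 = -4
  a_8 = 1·-4 + -1·3 = -7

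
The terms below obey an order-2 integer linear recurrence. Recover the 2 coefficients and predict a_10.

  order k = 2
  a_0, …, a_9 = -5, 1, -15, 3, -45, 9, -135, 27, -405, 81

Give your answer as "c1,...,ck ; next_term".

  a_2 = 0·1 + 3·-5 = -15
  a_3 = 0·-15 + 3·1 = 3
  a_4 = 0·3 + 3·-15 = -45
  a_5 = 0·-45 + 3·3 = 9
  a_6 = 0·9 + 3·-45 = -135
  a_7 = 0·-135 + 3·9 = 27
  a_8 = 0·27 + 3·-135 = -405
  a_9 = 0·-405 + 3·27 = 81
  a_10 = 0·81 + 3·-405 = -1215

0,3 ; -1215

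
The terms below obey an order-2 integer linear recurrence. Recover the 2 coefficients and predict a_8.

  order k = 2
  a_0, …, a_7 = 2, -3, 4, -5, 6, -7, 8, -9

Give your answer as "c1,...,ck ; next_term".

-2,-1 ; 10

  a_2 = -2·-3 + -1·2 = 4
  a_3 = -2·4 + -1·-3 = -5
  a_4 = -2·-5 + -1·4 = 6
  a_5 = -2·6 + -1·-5 = -7
  a_6 = -2·-7 + -1·6 = 8
  a_7 = -2·8 + -1·-7 = -9
  a_8 = -2·-9 + -1·8 = 10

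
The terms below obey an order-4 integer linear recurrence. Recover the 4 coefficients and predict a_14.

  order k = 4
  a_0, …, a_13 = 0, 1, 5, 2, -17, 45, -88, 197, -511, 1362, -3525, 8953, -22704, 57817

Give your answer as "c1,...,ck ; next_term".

  a_4 = -3·2 + -2·5 + -1·1 + 3·0 = -17
  a_5 = -3·-17 + -2·2 + -1·5 + 3·1 = 45
  a_6 = -3·45 + -2·-17 + -1·2 + 3·5 = -88
  a_7 = -3·-88 + -2·45 + -1·-17 + 3·2 = 197
  a_8 = -3·197 + -2·-88 + -1·45 + 3·-17 = -511
  a_9 = -3·-511 + -2·197 + -1·-88 + 3·45 = 1362
  a_10 = -3·1362 + -2·-511 + -1·197 + 3·-88 = -3525
  a_11 = -3·-3525 + -2·1362 + -1·-511 + 3·197 = 8953
  a_12 = -3·8953 + -2·-3525 + -1·1362 + 3·-511 = -22704
  a_13 = -3·-22704 + -2·8953 + -1·-3525 + 3·1362 = 57817
  a_14 = -3·57817 + -2·-22704 + -1·8953 + 3·-3525 = -147571

-3,-2,-1,3 ; -147571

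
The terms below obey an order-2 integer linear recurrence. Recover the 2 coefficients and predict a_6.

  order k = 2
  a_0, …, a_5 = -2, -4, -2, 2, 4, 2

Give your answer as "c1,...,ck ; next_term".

1,-1 ; -2

  a_2 = 1·-4 + -1·-2 = -2
  a_3 = 1·-2 + -1·-4 = 2
  a_4 = 1·2 + -1·-2 = 4
  a_5 = 1·4 + -1·2 = 2
  a_6 = 1·2 + -1·4 = -2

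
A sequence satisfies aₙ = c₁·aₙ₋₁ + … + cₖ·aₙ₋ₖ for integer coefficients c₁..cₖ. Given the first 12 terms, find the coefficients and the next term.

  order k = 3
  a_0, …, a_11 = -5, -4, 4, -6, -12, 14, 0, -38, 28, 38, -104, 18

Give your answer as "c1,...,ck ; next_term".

0,-1,2 ; 180

  a_3 = 0·4 + -1·-4 + 2·-5 = -6
  a_4 = 0·-6 + -1·4 + 2·-4 = -12
  a_5 = 0·-12 + -1·-6 + 2·4 = 14
  a_6 = 0·14 + -1·-12 + 2·-6 = 0
  a_7 = 0·0 + -1·14 + 2·-12 = -38
  a_8 = 0·-38 + -1·0 + 2·14 = 28
  a_9 = 0·28 + -1·-38 + 2·0 = 38
  a_10 = 0·38 + -1·28 + 2·-38 = -104
  a_11 = 0·-104 + -1·38 + 2·28 = 18
  a_12 = 0·18 + -1·-104 + 2·38 = 180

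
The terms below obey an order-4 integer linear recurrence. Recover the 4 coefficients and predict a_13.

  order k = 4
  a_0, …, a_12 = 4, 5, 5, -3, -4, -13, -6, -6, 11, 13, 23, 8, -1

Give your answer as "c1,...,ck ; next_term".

0,1,-1,-1 ; -28

  a_4 = 0·-3 + 1·5 + -1·5 + -1·4 = -4
  a_5 = 0·-4 + 1·-3 + -1·5 + -1·5 = -13
  a_6 = 0·-13 + 1·-4 + -1·-3 + -1·5 = -6
  a_7 = 0·-6 + 1·-13 + -1·-4 + -1·-3 = -6
  a_8 = 0·-6 + 1·-6 + -1·-13 + -1·-4 = 11
  a_9 = 0·11 + 1·-6 + -1·-6 + -1·-13 = 13
  a_10 = 0·13 + 1·11 + -1·-6 + -1·-6 = 23
  a_11 = 0·23 + 1·13 + -1·11 + -1·-6 = 8
  a_12 = 0·8 + 1·23 + -1·13 + -1·11 = -1
  a_13 = 0·-1 + 1·8 + -1·23 + -1·13 = -28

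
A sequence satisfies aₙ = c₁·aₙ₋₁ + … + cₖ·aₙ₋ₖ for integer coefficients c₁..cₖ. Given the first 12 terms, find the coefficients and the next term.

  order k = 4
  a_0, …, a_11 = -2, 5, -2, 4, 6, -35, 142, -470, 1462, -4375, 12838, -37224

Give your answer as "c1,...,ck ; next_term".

-4,-2,4,1 ; 107182

  a_4 = -4·4 + -2·-2 + 4·5 + 1·-2 = 6
  a_5 = -4·6 + -2·4 + 4·-2 + 1·5 = -35
  a_6 = -4·-35 + -2·6 + 4·4 + 1·-2 = 142
  a_7 = -4·142 + -2·-35 + 4·6 + 1·4 = -470
  a_8 = -4·-470 + -2·142 + 4·-35 + 1·6 = 1462
  a_9 = -4·1462 + -2·-470 + 4·142 + 1·-35 = -4375
  a_10 = -4·-4375 + -2·1462 + 4·-470 + 1·142 = 12838
  a_11 = -4·12838 + -2·-4375 + 4·1462 + 1·-470 = -37224
  a_12 = -4·-37224 + -2·12838 + 4·-4375 + 1·1462 = 107182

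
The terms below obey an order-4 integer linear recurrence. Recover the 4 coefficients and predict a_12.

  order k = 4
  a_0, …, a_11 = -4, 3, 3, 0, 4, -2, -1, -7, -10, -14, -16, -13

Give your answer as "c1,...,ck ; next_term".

1,1,-1,-1 ; -5

  a_4 = 1·0 + 1·3 + -1·3 + -1·-4 = 4
  a_5 = 1·4 + 1·0 + -1·3 + -1·3 = -2
  a_6 = 1·-2 + 1·4 + -1·0 + -1·3 = -1
  a_7 = 1·-1 + 1·-2 + -1·4 + -1·0 = -7
  a_8 = 1·-7 + 1·-1 + -1·-2 + -1·4 = -10
  a_9 = 1·-10 + 1·-7 + -1·-1 + -1·-2 = -14
  a_10 = 1·-14 + 1·-10 + -1·-7 + -1·-1 = -16
  a_11 = 1·-16 + 1·-14 + -1·-10 + -1·-7 = -13
  a_12 = 1·-13 + 1·-16 + -1·-14 + -1·-10 = -5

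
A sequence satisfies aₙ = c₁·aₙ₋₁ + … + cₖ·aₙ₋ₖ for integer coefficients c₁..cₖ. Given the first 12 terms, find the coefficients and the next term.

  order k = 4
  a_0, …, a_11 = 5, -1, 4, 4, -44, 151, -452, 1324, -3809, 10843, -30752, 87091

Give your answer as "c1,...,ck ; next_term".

  a_4 = -4·4 + -4·4 + -3·-1 + -3·5 = -44
  a_5 = -4·-44 + -4·4 + -3·4 + -3·-1 = 151
  a_6 = -4·151 + -4·-44 + -3·4 + -3·4 = -452
  a_7 = -4·-452 + -4·151 + -3·-44 + -3·4 = 1324
  a_8 = -4·1324 + -4·-452 + -3·151 + -3·-44 = -3809
  a_9 = -4·-3809 + -4·1324 + -3·-452 + -3·151 = 10843
  a_10 = -4·10843 + -4·-3809 + -3·1324 + -3·-452 = -30752
  a_11 = -4·-30752 + -4·10843 + -3·-3809 + -3·1324 = 87091
  a_12 = -4·87091 + -4·-30752 + -3·10843 + -3·-3809 = -246458

-4,-4,-3,-3 ; -246458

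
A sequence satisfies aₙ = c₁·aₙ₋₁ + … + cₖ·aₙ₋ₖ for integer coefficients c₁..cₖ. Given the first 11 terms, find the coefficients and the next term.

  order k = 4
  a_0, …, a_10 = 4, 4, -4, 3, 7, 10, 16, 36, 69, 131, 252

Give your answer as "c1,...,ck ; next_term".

  a_4 = 1·3 + 1·-4 + 1·4 + 1·4 = 7
  a_5 = 1·7 + 1·3 + 1·-4 + 1·4 = 10
  a_6 = 1·10 + 1·7 + 1·3 + 1·-4 = 16
  a_7 = 1·16 + 1·10 + 1·7 + 1·3 = 36
  a_8 = 1·36 + 1·16 + 1·10 + 1·7 = 69
  a_9 = 1·69 + 1·36 + 1·16 + 1·10 = 131
  a_10 = 1·131 + 1·69 + 1·36 + 1·16 = 252
  a_11 = 1·252 + 1·131 + 1·69 + 1·36 = 488

1,1,1,1 ; 488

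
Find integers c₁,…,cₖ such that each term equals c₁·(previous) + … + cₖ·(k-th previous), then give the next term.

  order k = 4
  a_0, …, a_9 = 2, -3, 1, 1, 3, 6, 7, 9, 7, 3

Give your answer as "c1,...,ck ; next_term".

1,1,-1,-1 ; -6

  a_4 = 1·1 + 1·1 + -1·-3 + -1·2 = 3
  a_5 = 1·3 + 1·1 + -1·1 + -1·-3 = 6
  a_6 = 1·6 + 1·3 + -1·1 + -1·1 = 7
  a_7 = 1·7 + 1·6 + -1·3 + -1·1 = 9
  a_8 = 1·9 + 1·7 + -1·6 + -1·3 = 7
  a_9 = 1·7 + 1·9 + -1·7 + -1·6 = 3
  a_10 = 1·3 + 1·7 + -1·9 + -1·7 = -6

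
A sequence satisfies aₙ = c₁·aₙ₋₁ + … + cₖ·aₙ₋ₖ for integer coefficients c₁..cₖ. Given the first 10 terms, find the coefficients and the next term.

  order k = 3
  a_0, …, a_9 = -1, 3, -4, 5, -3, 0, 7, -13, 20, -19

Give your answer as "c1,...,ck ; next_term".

  a_3 = -1·-4 + 1·3 + 2·-1 = 5
  a_4 = -1·5 + 1·-4 + 2·3 = -3
  a_5 = -1·-3 + 1·5 + 2·-4 = 0
  a_6 = -1·0 + 1·-3 + 2·5 = 7
  a_7 = -1·7 + 1·0 + 2·-3 = -13
  a_8 = -1·-13 + 1·7 + 2·0 = 20
  a_9 = -1·20 + 1·-13 + 2·7 = -19
  a_10 = -1·-19 + 1·20 + 2·-13 = 13

-1,1,2 ; 13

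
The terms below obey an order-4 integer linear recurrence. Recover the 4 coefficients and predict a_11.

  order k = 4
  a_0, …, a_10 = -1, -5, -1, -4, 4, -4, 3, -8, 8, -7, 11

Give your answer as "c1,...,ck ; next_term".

0,0,-1,1 ; -16

  a_4 = 0·-4 + 0·-1 + -1·-5 + 1·-1 = 4
  a_5 = 0·4 + 0·-4 + -1·-1 + 1·-5 = -4
  a_6 = 0·-4 + 0·4 + -1·-4 + 1·-1 = 3
  a_7 = 0·3 + 0·-4 + -1·4 + 1·-4 = -8
  a_8 = 0·-8 + 0·3 + -1·-4 + 1·4 = 8
  a_9 = 0·8 + 0·-8 + -1·3 + 1·-4 = -7
  a_10 = 0·-7 + 0·8 + -1·-8 + 1·3 = 11
  a_11 = 0·11 + 0·-7 + -1·8 + 1·-8 = -16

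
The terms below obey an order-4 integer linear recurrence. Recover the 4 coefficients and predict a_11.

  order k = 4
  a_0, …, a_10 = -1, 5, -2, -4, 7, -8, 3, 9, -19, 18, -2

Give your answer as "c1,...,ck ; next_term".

  a_4 = -1·-4 + -1·-2 + 0·5 + -1·-1 = 7
  a_5 = -1·7 + -1·-4 + 0·-2 + -1·5 = -8
  a_6 = -1·-8 + -1·7 + 0·-4 + -1·-2 = 3
  a_7 = -1·3 + -1·-8 + 0·7 + -1·-4 = 9
  a_8 = -1·9 + -1·3 + 0·-8 + -1·7 = -19
  a_9 = -1·-19 + -1·9 + 0·3 + -1·-8 = 18
  a_10 = -1·18 + -1·-19 + 0·9 + -1·3 = -2
  a_11 = -1·-2 + -1·18 + 0·-19 + -1·9 = -25

-1,-1,0,-1 ; -25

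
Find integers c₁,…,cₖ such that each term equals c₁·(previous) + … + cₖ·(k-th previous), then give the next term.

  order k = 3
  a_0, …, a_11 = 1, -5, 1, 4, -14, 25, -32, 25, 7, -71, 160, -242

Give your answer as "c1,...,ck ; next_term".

-2,-1,1 ; 253

  a_3 = -2·1 + -1·-5 + 1·1 = 4
  a_4 = -2·4 + -1·1 + 1·-5 = -14
  a_5 = -2·-14 + -1·4 + 1·1 = 25
  a_6 = -2·25 + -1·-14 + 1·4 = -32
  a_7 = -2·-32 + -1·25 + 1·-14 = 25
  a_8 = -2·25 + -1·-32 + 1·25 = 7
  a_9 = -2·7 + -1·25 + 1·-32 = -71
  a_10 = -2·-71 + -1·7 + 1·25 = 160
  a_11 = -2·160 + -1·-71 + 1·7 = -242
  a_12 = -2·-242 + -1·160 + 1·-71 = 253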